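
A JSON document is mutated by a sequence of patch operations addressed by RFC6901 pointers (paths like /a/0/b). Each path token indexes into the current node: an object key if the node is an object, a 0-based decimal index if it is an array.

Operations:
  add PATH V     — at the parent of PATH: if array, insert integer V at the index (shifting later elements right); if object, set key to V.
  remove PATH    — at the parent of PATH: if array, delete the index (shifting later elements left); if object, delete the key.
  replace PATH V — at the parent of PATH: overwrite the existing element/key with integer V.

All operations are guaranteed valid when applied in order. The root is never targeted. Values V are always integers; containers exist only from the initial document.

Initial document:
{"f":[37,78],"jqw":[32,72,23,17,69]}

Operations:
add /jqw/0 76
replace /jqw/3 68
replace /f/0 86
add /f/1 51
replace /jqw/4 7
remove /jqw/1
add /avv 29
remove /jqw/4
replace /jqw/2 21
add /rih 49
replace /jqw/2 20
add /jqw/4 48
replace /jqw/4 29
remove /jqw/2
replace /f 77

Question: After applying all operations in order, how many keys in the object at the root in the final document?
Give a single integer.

After op 1 (add /jqw/0 76): {"f":[37,78],"jqw":[76,32,72,23,17,69]}
After op 2 (replace /jqw/3 68): {"f":[37,78],"jqw":[76,32,72,68,17,69]}
After op 3 (replace /f/0 86): {"f":[86,78],"jqw":[76,32,72,68,17,69]}
After op 4 (add /f/1 51): {"f":[86,51,78],"jqw":[76,32,72,68,17,69]}
After op 5 (replace /jqw/4 7): {"f":[86,51,78],"jqw":[76,32,72,68,7,69]}
After op 6 (remove /jqw/1): {"f":[86,51,78],"jqw":[76,72,68,7,69]}
After op 7 (add /avv 29): {"avv":29,"f":[86,51,78],"jqw":[76,72,68,7,69]}
After op 8 (remove /jqw/4): {"avv":29,"f":[86,51,78],"jqw":[76,72,68,7]}
After op 9 (replace /jqw/2 21): {"avv":29,"f":[86,51,78],"jqw":[76,72,21,7]}
After op 10 (add /rih 49): {"avv":29,"f":[86,51,78],"jqw":[76,72,21,7],"rih":49}
After op 11 (replace /jqw/2 20): {"avv":29,"f":[86,51,78],"jqw":[76,72,20,7],"rih":49}
After op 12 (add /jqw/4 48): {"avv":29,"f":[86,51,78],"jqw":[76,72,20,7,48],"rih":49}
After op 13 (replace /jqw/4 29): {"avv":29,"f":[86,51,78],"jqw":[76,72,20,7,29],"rih":49}
After op 14 (remove /jqw/2): {"avv":29,"f":[86,51,78],"jqw":[76,72,7,29],"rih":49}
After op 15 (replace /f 77): {"avv":29,"f":77,"jqw":[76,72,7,29],"rih":49}
Size at the root: 4

Answer: 4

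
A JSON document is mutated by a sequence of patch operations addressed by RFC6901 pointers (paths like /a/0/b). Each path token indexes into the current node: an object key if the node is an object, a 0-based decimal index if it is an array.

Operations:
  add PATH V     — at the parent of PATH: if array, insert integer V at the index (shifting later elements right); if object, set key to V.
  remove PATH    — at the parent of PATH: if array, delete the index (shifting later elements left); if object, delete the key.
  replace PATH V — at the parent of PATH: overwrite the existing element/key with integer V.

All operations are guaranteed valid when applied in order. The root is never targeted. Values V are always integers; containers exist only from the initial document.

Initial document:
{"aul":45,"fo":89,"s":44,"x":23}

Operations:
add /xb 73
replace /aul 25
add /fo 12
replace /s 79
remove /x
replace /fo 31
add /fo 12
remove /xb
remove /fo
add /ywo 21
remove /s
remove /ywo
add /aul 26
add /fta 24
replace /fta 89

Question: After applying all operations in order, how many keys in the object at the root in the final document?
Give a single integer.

After op 1 (add /xb 73): {"aul":45,"fo":89,"s":44,"x":23,"xb":73}
After op 2 (replace /aul 25): {"aul":25,"fo":89,"s":44,"x":23,"xb":73}
After op 3 (add /fo 12): {"aul":25,"fo":12,"s":44,"x":23,"xb":73}
After op 4 (replace /s 79): {"aul":25,"fo":12,"s":79,"x":23,"xb":73}
After op 5 (remove /x): {"aul":25,"fo":12,"s":79,"xb":73}
After op 6 (replace /fo 31): {"aul":25,"fo":31,"s":79,"xb":73}
After op 7 (add /fo 12): {"aul":25,"fo":12,"s":79,"xb":73}
After op 8 (remove /xb): {"aul":25,"fo":12,"s":79}
After op 9 (remove /fo): {"aul":25,"s":79}
After op 10 (add /ywo 21): {"aul":25,"s":79,"ywo":21}
After op 11 (remove /s): {"aul":25,"ywo":21}
After op 12 (remove /ywo): {"aul":25}
After op 13 (add /aul 26): {"aul":26}
After op 14 (add /fta 24): {"aul":26,"fta":24}
After op 15 (replace /fta 89): {"aul":26,"fta":89}
Size at the root: 2

Answer: 2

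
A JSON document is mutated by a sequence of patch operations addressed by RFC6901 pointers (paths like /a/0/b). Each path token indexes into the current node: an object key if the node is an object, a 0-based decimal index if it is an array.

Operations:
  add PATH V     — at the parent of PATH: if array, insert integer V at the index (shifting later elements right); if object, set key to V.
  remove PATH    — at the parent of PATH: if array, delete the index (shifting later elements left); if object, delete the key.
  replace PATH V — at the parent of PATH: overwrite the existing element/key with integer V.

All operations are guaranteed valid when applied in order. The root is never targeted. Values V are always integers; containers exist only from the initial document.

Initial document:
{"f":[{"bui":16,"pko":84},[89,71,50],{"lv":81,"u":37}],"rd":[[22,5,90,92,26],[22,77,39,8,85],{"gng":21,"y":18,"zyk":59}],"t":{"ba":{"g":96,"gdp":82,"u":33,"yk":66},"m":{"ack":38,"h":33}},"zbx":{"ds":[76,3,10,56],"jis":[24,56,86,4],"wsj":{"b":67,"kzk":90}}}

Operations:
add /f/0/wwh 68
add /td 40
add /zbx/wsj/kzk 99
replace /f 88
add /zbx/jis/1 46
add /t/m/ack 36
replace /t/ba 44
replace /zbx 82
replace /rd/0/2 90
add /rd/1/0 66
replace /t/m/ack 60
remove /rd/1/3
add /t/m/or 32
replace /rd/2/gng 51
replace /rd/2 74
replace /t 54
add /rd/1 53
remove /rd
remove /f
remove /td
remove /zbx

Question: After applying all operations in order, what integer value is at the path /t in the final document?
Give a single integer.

Answer: 54

Derivation:
After op 1 (add /f/0/wwh 68): {"f":[{"bui":16,"pko":84,"wwh":68},[89,71,50],{"lv":81,"u":37}],"rd":[[22,5,90,92,26],[22,77,39,8,85],{"gng":21,"y":18,"zyk":59}],"t":{"ba":{"g":96,"gdp":82,"u":33,"yk":66},"m":{"ack":38,"h":33}},"zbx":{"ds":[76,3,10,56],"jis":[24,56,86,4],"wsj":{"b":67,"kzk":90}}}
After op 2 (add /td 40): {"f":[{"bui":16,"pko":84,"wwh":68},[89,71,50],{"lv":81,"u":37}],"rd":[[22,5,90,92,26],[22,77,39,8,85],{"gng":21,"y":18,"zyk":59}],"t":{"ba":{"g":96,"gdp":82,"u":33,"yk":66},"m":{"ack":38,"h":33}},"td":40,"zbx":{"ds":[76,3,10,56],"jis":[24,56,86,4],"wsj":{"b":67,"kzk":90}}}
After op 3 (add /zbx/wsj/kzk 99): {"f":[{"bui":16,"pko":84,"wwh":68},[89,71,50],{"lv":81,"u":37}],"rd":[[22,5,90,92,26],[22,77,39,8,85],{"gng":21,"y":18,"zyk":59}],"t":{"ba":{"g":96,"gdp":82,"u":33,"yk":66},"m":{"ack":38,"h":33}},"td":40,"zbx":{"ds":[76,3,10,56],"jis":[24,56,86,4],"wsj":{"b":67,"kzk":99}}}
After op 4 (replace /f 88): {"f":88,"rd":[[22,5,90,92,26],[22,77,39,8,85],{"gng":21,"y":18,"zyk":59}],"t":{"ba":{"g":96,"gdp":82,"u":33,"yk":66},"m":{"ack":38,"h":33}},"td":40,"zbx":{"ds":[76,3,10,56],"jis":[24,56,86,4],"wsj":{"b":67,"kzk":99}}}
After op 5 (add /zbx/jis/1 46): {"f":88,"rd":[[22,5,90,92,26],[22,77,39,8,85],{"gng":21,"y":18,"zyk":59}],"t":{"ba":{"g":96,"gdp":82,"u":33,"yk":66},"m":{"ack":38,"h":33}},"td":40,"zbx":{"ds":[76,3,10,56],"jis":[24,46,56,86,4],"wsj":{"b":67,"kzk":99}}}
After op 6 (add /t/m/ack 36): {"f":88,"rd":[[22,5,90,92,26],[22,77,39,8,85],{"gng":21,"y":18,"zyk":59}],"t":{"ba":{"g":96,"gdp":82,"u":33,"yk":66},"m":{"ack":36,"h":33}},"td":40,"zbx":{"ds":[76,3,10,56],"jis":[24,46,56,86,4],"wsj":{"b":67,"kzk":99}}}
After op 7 (replace /t/ba 44): {"f":88,"rd":[[22,5,90,92,26],[22,77,39,8,85],{"gng":21,"y":18,"zyk":59}],"t":{"ba":44,"m":{"ack":36,"h":33}},"td":40,"zbx":{"ds":[76,3,10,56],"jis":[24,46,56,86,4],"wsj":{"b":67,"kzk":99}}}
After op 8 (replace /zbx 82): {"f":88,"rd":[[22,5,90,92,26],[22,77,39,8,85],{"gng":21,"y":18,"zyk":59}],"t":{"ba":44,"m":{"ack":36,"h":33}},"td":40,"zbx":82}
After op 9 (replace /rd/0/2 90): {"f":88,"rd":[[22,5,90,92,26],[22,77,39,8,85],{"gng":21,"y":18,"zyk":59}],"t":{"ba":44,"m":{"ack":36,"h":33}},"td":40,"zbx":82}
After op 10 (add /rd/1/0 66): {"f":88,"rd":[[22,5,90,92,26],[66,22,77,39,8,85],{"gng":21,"y":18,"zyk":59}],"t":{"ba":44,"m":{"ack":36,"h":33}},"td":40,"zbx":82}
After op 11 (replace /t/m/ack 60): {"f":88,"rd":[[22,5,90,92,26],[66,22,77,39,8,85],{"gng":21,"y":18,"zyk":59}],"t":{"ba":44,"m":{"ack":60,"h":33}},"td":40,"zbx":82}
After op 12 (remove /rd/1/3): {"f":88,"rd":[[22,5,90,92,26],[66,22,77,8,85],{"gng":21,"y":18,"zyk":59}],"t":{"ba":44,"m":{"ack":60,"h":33}},"td":40,"zbx":82}
After op 13 (add /t/m/or 32): {"f":88,"rd":[[22,5,90,92,26],[66,22,77,8,85],{"gng":21,"y":18,"zyk":59}],"t":{"ba":44,"m":{"ack":60,"h":33,"or":32}},"td":40,"zbx":82}
After op 14 (replace /rd/2/gng 51): {"f":88,"rd":[[22,5,90,92,26],[66,22,77,8,85],{"gng":51,"y":18,"zyk":59}],"t":{"ba":44,"m":{"ack":60,"h":33,"or":32}},"td":40,"zbx":82}
After op 15 (replace /rd/2 74): {"f":88,"rd":[[22,5,90,92,26],[66,22,77,8,85],74],"t":{"ba":44,"m":{"ack":60,"h":33,"or":32}},"td":40,"zbx":82}
After op 16 (replace /t 54): {"f":88,"rd":[[22,5,90,92,26],[66,22,77,8,85],74],"t":54,"td":40,"zbx":82}
After op 17 (add /rd/1 53): {"f":88,"rd":[[22,5,90,92,26],53,[66,22,77,8,85],74],"t":54,"td":40,"zbx":82}
After op 18 (remove /rd): {"f":88,"t":54,"td":40,"zbx":82}
After op 19 (remove /f): {"t":54,"td":40,"zbx":82}
After op 20 (remove /td): {"t":54,"zbx":82}
After op 21 (remove /zbx): {"t":54}
Value at /t: 54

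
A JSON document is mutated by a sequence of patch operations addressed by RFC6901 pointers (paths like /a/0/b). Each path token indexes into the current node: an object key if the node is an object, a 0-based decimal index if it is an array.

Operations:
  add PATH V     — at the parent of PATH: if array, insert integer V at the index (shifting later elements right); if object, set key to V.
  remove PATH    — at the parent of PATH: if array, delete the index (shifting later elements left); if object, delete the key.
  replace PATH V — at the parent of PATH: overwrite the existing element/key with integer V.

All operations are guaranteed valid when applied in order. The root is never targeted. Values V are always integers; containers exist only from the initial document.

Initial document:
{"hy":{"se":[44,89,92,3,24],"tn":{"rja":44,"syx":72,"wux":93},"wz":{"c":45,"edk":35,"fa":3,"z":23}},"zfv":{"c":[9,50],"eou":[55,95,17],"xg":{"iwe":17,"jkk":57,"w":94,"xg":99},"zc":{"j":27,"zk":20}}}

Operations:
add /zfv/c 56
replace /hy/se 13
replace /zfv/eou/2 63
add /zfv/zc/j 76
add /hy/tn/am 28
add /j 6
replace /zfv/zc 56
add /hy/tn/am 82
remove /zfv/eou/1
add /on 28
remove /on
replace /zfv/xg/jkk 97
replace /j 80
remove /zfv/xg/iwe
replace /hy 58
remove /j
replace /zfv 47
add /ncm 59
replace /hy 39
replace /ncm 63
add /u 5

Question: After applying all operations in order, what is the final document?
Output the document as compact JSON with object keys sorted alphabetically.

Answer: {"hy":39,"ncm":63,"u":5,"zfv":47}

Derivation:
After op 1 (add /zfv/c 56): {"hy":{"se":[44,89,92,3,24],"tn":{"rja":44,"syx":72,"wux":93},"wz":{"c":45,"edk":35,"fa":3,"z":23}},"zfv":{"c":56,"eou":[55,95,17],"xg":{"iwe":17,"jkk":57,"w":94,"xg":99},"zc":{"j":27,"zk":20}}}
After op 2 (replace /hy/se 13): {"hy":{"se":13,"tn":{"rja":44,"syx":72,"wux":93},"wz":{"c":45,"edk":35,"fa":3,"z":23}},"zfv":{"c":56,"eou":[55,95,17],"xg":{"iwe":17,"jkk":57,"w":94,"xg":99},"zc":{"j":27,"zk":20}}}
After op 3 (replace /zfv/eou/2 63): {"hy":{"se":13,"tn":{"rja":44,"syx":72,"wux":93},"wz":{"c":45,"edk":35,"fa":3,"z":23}},"zfv":{"c":56,"eou":[55,95,63],"xg":{"iwe":17,"jkk":57,"w":94,"xg":99},"zc":{"j":27,"zk":20}}}
After op 4 (add /zfv/zc/j 76): {"hy":{"se":13,"tn":{"rja":44,"syx":72,"wux":93},"wz":{"c":45,"edk":35,"fa":3,"z":23}},"zfv":{"c":56,"eou":[55,95,63],"xg":{"iwe":17,"jkk":57,"w":94,"xg":99},"zc":{"j":76,"zk":20}}}
After op 5 (add /hy/tn/am 28): {"hy":{"se":13,"tn":{"am":28,"rja":44,"syx":72,"wux":93},"wz":{"c":45,"edk":35,"fa":3,"z":23}},"zfv":{"c":56,"eou":[55,95,63],"xg":{"iwe":17,"jkk":57,"w":94,"xg":99},"zc":{"j":76,"zk":20}}}
After op 6 (add /j 6): {"hy":{"se":13,"tn":{"am":28,"rja":44,"syx":72,"wux":93},"wz":{"c":45,"edk":35,"fa":3,"z":23}},"j":6,"zfv":{"c":56,"eou":[55,95,63],"xg":{"iwe":17,"jkk":57,"w":94,"xg":99},"zc":{"j":76,"zk":20}}}
After op 7 (replace /zfv/zc 56): {"hy":{"se":13,"tn":{"am":28,"rja":44,"syx":72,"wux":93},"wz":{"c":45,"edk":35,"fa":3,"z":23}},"j":6,"zfv":{"c":56,"eou":[55,95,63],"xg":{"iwe":17,"jkk":57,"w":94,"xg":99},"zc":56}}
After op 8 (add /hy/tn/am 82): {"hy":{"se":13,"tn":{"am":82,"rja":44,"syx":72,"wux":93},"wz":{"c":45,"edk":35,"fa":3,"z":23}},"j":6,"zfv":{"c":56,"eou":[55,95,63],"xg":{"iwe":17,"jkk":57,"w":94,"xg":99},"zc":56}}
After op 9 (remove /zfv/eou/1): {"hy":{"se":13,"tn":{"am":82,"rja":44,"syx":72,"wux":93},"wz":{"c":45,"edk":35,"fa":3,"z":23}},"j":6,"zfv":{"c":56,"eou":[55,63],"xg":{"iwe":17,"jkk":57,"w":94,"xg":99},"zc":56}}
After op 10 (add /on 28): {"hy":{"se":13,"tn":{"am":82,"rja":44,"syx":72,"wux":93},"wz":{"c":45,"edk":35,"fa":3,"z":23}},"j":6,"on":28,"zfv":{"c":56,"eou":[55,63],"xg":{"iwe":17,"jkk":57,"w":94,"xg":99},"zc":56}}
After op 11 (remove /on): {"hy":{"se":13,"tn":{"am":82,"rja":44,"syx":72,"wux":93},"wz":{"c":45,"edk":35,"fa":3,"z":23}},"j":6,"zfv":{"c":56,"eou":[55,63],"xg":{"iwe":17,"jkk":57,"w":94,"xg":99},"zc":56}}
After op 12 (replace /zfv/xg/jkk 97): {"hy":{"se":13,"tn":{"am":82,"rja":44,"syx":72,"wux":93},"wz":{"c":45,"edk":35,"fa":3,"z":23}},"j":6,"zfv":{"c":56,"eou":[55,63],"xg":{"iwe":17,"jkk":97,"w":94,"xg":99},"zc":56}}
After op 13 (replace /j 80): {"hy":{"se":13,"tn":{"am":82,"rja":44,"syx":72,"wux":93},"wz":{"c":45,"edk":35,"fa":3,"z":23}},"j":80,"zfv":{"c":56,"eou":[55,63],"xg":{"iwe":17,"jkk":97,"w":94,"xg":99},"zc":56}}
After op 14 (remove /zfv/xg/iwe): {"hy":{"se":13,"tn":{"am":82,"rja":44,"syx":72,"wux":93},"wz":{"c":45,"edk":35,"fa":3,"z":23}},"j":80,"zfv":{"c":56,"eou":[55,63],"xg":{"jkk":97,"w":94,"xg":99},"zc":56}}
After op 15 (replace /hy 58): {"hy":58,"j":80,"zfv":{"c":56,"eou":[55,63],"xg":{"jkk":97,"w":94,"xg":99},"zc":56}}
After op 16 (remove /j): {"hy":58,"zfv":{"c":56,"eou":[55,63],"xg":{"jkk":97,"w":94,"xg":99},"zc":56}}
After op 17 (replace /zfv 47): {"hy":58,"zfv":47}
After op 18 (add /ncm 59): {"hy":58,"ncm":59,"zfv":47}
After op 19 (replace /hy 39): {"hy":39,"ncm":59,"zfv":47}
After op 20 (replace /ncm 63): {"hy":39,"ncm":63,"zfv":47}
After op 21 (add /u 5): {"hy":39,"ncm":63,"u":5,"zfv":47}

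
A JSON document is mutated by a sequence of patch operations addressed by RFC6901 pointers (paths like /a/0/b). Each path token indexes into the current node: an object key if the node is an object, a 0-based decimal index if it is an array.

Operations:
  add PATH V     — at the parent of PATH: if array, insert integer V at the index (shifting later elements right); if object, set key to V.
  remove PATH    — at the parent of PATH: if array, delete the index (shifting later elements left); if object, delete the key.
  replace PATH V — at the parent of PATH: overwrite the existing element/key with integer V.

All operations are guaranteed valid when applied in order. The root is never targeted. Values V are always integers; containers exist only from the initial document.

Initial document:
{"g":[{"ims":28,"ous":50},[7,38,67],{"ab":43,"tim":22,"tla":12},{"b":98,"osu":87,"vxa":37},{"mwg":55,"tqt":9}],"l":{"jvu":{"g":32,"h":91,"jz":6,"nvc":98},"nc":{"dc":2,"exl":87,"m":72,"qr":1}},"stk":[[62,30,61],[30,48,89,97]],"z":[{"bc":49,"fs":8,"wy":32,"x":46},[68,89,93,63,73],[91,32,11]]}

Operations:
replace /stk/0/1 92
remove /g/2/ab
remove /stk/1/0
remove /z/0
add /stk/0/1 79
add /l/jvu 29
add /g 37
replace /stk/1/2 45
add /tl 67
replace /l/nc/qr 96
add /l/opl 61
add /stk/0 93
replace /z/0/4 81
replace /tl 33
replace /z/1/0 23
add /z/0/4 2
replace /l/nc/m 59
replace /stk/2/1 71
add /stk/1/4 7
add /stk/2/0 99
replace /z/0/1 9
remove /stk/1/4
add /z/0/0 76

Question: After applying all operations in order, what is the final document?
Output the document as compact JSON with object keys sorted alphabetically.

After op 1 (replace /stk/0/1 92): {"g":[{"ims":28,"ous":50},[7,38,67],{"ab":43,"tim":22,"tla":12},{"b":98,"osu":87,"vxa":37},{"mwg":55,"tqt":9}],"l":{"jvu":{"g":32,"h":91,"jz":6,"nvc":98},"nc":{"dc":2,"exl":87,"m":72,"qr":1}},"stk":[[62,92,61],[30,48,89,97]],"z":[{"bc":49,"fs":8,"wy":32,"x":46},[68,89,93,63,73],[91,32,11]]}
After op 2 (remove /g/2/ab): {"g":[{"ims":28,"ous":50},[7,38,67],{"tim":22,"tla":12},{"b":98,"osu":87,"vxa":37},{"mwg":55,"tqt":9}],"l":{"jvu":{"g":32,"h":91,"jz":6,"nvc":98},"nc":{"dc":2,"exl":87,"m":72,"qr":1}},"stk":[[62,92,61],[30,48,89,97]],"z":[{"bc":49,"fs":8,"wy":32,"x":46},[68,89,93,63,73],[91,32,11]]}
After op 3 (remove /stk/1/0): {"g":[{"ims":28,"ous":50},[7,38,67],{"tim":22,"tla":12},{"b":98,"osu":87,"vxa":37},{"mwg":55,"tqt":9}],"l":{"jvu":{"g":32,"h":91,"jz":6,"nvc":98},"nc":{"dc":2,"exl":87,"m":72,"qr":1}},"stk":[[62,92,61],[48,89,97]],"z":[{"bc":49,"fs":8,"wy":32,"x":46},[68,89,93,63,73],[91,32,11]]}
After op 4 (remove /z/0): {"g":[{"ims":28,"ous":50},[7,38,67],{"tim":22,"tla":12},{"b":98,"osu":87,"vxa":37},{"mwg":55,"tqt":9}],"l":{"jvu":{"g":32,"h":91,"jz":6,"nvc":98},"nc":{"dc":2,"exl":87,"m":72,"qr":1}},"stk":[[62,92,61],[48,89,97]],"z":[[68,89,93,63,73],[91,32,11]]}
After op 5 (add /stk/0/1 79): {"g":[{"ims":28,"ous":50},[7,38,67],{"tim":22,"tla":12},{"b":98,"osu":87,"vxa":37},{"mwg":55,"tqt":9}],"l":{"jvu":{"g":32,"h":91,"jz":6,"nvc":98},"nc":{"dc":2,"exl":87,"m":72,"qr":1}},"stk":[[62,79,92,61],[48,89,97]],"z":[[68,89,93,63,73],[91,32,11]]}
After op 6 (add /l/jvu 29): {"g":[{"ims":28,"ous":50},[7,38,67],{"tim":22,"tla":12},{"b":98,"osu":87,"vxa":37},{"mwg":55,"tqt":9}],"l":{"jvu":29,"nc":{"dc":2,"exl":87,"m":72,"qr":1}},"stk":[[62,79,92,61],[48,89,97]],"z":[[68,89,93,63,73],[91,32,11]]}
After op 7 (add /g 37): {"g":37,"l":{"jvu":29,"nc":{"dc":2,"exl":87,"m":72,"qr":1}},"stk":[[62,79,92,61],[48,89,97]],"z":[[68,89,93,63,73],[91,32,11]]}
After op 8 (replace /stk/1/2 45): {"g":37,"l":{"jvu":29,"nc":{"dc":2,"exl":87,"m":72,"qr":1}},"stk":[[62,79,92,61],[48,89,45]],"z":[[68,89,93,63,73],[91,32,11]]}
After op 9 (add /tl 67): {"g":37,"l":{"jvu":29,"nc":{"dc":2,"exl":87,"m":72,"qr":1}},"stk":[[62,79,92,61],[48,89,45]],"tl":67,"z":[[68,89,93,63,73],[91,32,11]]}
After op 10 (replace /l/nc/qr 96): {"g":37,"l":{"jvu":29,"nc":{"dc":2,"exl":87,"m":72,"qr":96}},"stk":[[62,79,92,61],[48,89,45]],"tl":67,"z":[[68,89,93,63,73],[91,32,11]]}
After op 11 (add /l/opl 61): {"g":37,"l":{"jvu":29,"nc":{"dc":2,"exl":87,"m":72,"qr":96},"opl":61},"stk":[[62,79,92,61],[48,89,45]],"tl":67,"z":[[68,89,93,63,73],[91,32,11]]}
After op 12 (add /stk/0 93): {"g":37,"l":{"jvu":29,"nc":{"dc":2,"exl":87,"m":72,"qr":96},"opl":61},"stk":[93,[62,79,92,61],[48,89,45]],"tl":67,"z":[[68,89,93,63,73],[91,32,11]]}
After op 13 (replace /z/0/4 81): {"g":37,"l":{"jvu":29,"nc":{"dc":2,"exl":87,"m":72,"qr":96},"opl":61},"stk":[93,[62,79,92,61],[48,89,45]],"tl":67,"z":[[68,89,93,63,81],[91,32,11]]}
After op 14 (replace /tl 33): {"g":37,"l":{"jvu":29,"nc":{"dc":2,"exl":87,"m":72,"qr":96},"opl":61},"stk":[93,[62,79,92,61],[48,89,45]],"tl":33,"z":[[68,89,93,63,81],[91,32,11]]}
After op 15 (replace /z/1/0 23): {"g":37,"l":{"jvu":29,"nc":{"dc":2,"exl":87,"m":72,"qr":96},"opl":61},"stk":[93,[62,79,92,61],[48,89,45]],"tl":33,"z":[[68,89,93,63,81],[23,32,11]]}
After op 16 (add /z/0/4 2): {"g":37,"l":{"jvu":29,"nc":{"dc":2,"exl":87,"m":72,"qr":96},"opl":61},"stk":[93,[62,79,92,61],[48,89,45]],"tl":33,"z":[[68,89,93,63,2,81],[23,32,11]]}
After op 17 (replace /l/nc/m 59): {"g":37,"l":{"jvu":29,"nc":{"dc":2,"exl":87,"m":59,"qr":96},"opl":61},"stk":[93,[62,79,92,61],[48,89,45]],"tl":33,"z":[[68,89,93,63,2,81],[23,32,11]]}
After op 18 (replace /stk/2/1 71): {"g":37,"l":{"jvu":29,"nc":{"dc":2,"exl":87,"m":59,"qr":96},"opl":61},"stk":[93,[62,79,92,61],[48,71,45]],"tl":33,"z":[[68,89,93,63,2,81],[23,32,11]]}
After op 19 (add /stk/1/4 7): {"g":37,"l":{"jvu":29,"nc":{"dc":2,"exl":87,"m":59,"qr":96},"opl":61},"stk":[93,[62,79,92,61,7],[48,71,45]],"tl":33,"z":[[68,89,93,63,2,81],[23,32,11]]}
After op 20 (add /stk/2/0 99): {"g":37,"l":{"jvu":29,"nc":{"dc":2,"exl":87,"m":59,"qr":96},"opl":61},"stk":[93,[62,79,92,61,7],[99,48,71,45]],"tl":33,"z":[[68,89,93,63,2,81],[23,32,11]]}
After op 21 (replace /z/0/1 9): {"g":37,"l":{"jvu":29,"nc":{"dc":2,"exl":87,"m":59,"qr":96},"opl":61},"stk":[93,[62,79,92,61,7],[99,48,71,45]],"tl":33,"z":[[68,9,93,63,2,81],[23,32,11]]}
After op 22 (remove /stk/1/4): {"g":37,"l":{"jvu":29,"nc":{"dc":2,"exl":87,"m":59,"qr":96},"opl":61},"stk":[93,[62,79,92,61],[99,48,71,45]],"tl":33,"z":[[68,9,93,63,2,81],[23,32,11]]}
After op 23 (add /z/0/0 76): {"g":37,"l":{"jvu":29,"nc":{"dc":2,"exl":87,"m":59,"qr":96},"opl":61},"stk":[93,[62,79,92,61],[99,48,71,45]],"tl":33,"z":[[76,68,9,93,63,2,81],[23,32,11]]}

Answer: {"g":37,"l":{"jvu":29,"nc":{"dc":2,"exl":87,"m":59,"qr":96},"opl":61},"stk":[93,[62,79,92,61],[99,48,71,45]],"tl":33,"z":[[76,68,9,93,63,2,81],[23,32,11]]}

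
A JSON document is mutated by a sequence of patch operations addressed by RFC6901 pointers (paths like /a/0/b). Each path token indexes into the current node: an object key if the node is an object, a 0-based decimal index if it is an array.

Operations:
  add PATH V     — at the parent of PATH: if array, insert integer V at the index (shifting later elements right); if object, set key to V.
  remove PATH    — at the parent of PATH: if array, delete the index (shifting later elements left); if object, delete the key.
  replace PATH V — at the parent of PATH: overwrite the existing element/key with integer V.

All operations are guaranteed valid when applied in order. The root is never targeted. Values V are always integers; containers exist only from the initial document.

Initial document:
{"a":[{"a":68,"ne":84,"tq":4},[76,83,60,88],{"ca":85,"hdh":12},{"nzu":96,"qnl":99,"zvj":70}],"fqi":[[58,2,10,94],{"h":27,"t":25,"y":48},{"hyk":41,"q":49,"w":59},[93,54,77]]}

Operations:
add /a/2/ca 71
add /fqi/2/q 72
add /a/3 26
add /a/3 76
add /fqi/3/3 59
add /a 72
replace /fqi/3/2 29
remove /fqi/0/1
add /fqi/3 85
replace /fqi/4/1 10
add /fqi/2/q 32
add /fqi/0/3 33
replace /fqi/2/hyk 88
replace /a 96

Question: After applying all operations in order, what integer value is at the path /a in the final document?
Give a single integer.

Answer: 96

Derivation:
After op 1 (add /a/2/ca 71): {"a":[{"a":68,"ne":84,"tq":4},[76,83,60,88],{"ca":71,"hdh":12},{"nzu":96,"qnl":99,"zvj":70}],"fqi":[[58,2,10,94],{"h":27,"t":25,"y":48},{"hyk":41,"q":49,"w":59},[93,54,77]]}
After op 2 (add /fqi/2/q 72): {"a":[{"a":68,"ne":84,"tq":4},[76,83,60,88],{"ca":71,"hdh":12},{"nzu":96,"qnl":99,"zvj":70}],"fqi":[[58,2,10,94],{"h":27,"t":25,"y":48},{"hyk":41,"q":72,"w":59},[93,54,77]]}
After op 3 (add /a/3 26): {"a":[{"a":68,"ne":84,"tq":4},[76,83,60,88],{"ca":71,"hdh":12},26,{"nzu":96,"qnl":99,"zvj":70}],"fqi":[[58,2,10,94],{"h":27,"t":25,"y":48},{"hyk":41,"q":72,"w":59},[93,54,77]]}
After op 4 (add /a/3 76): {"a":[{"a":68,"ne":84,"tq":4},[76,83,60,88],{"ca":71,"hdh":12},76,26,{"nzu":96,"qnl":99,"zvj":70}],"fqi":[[58,2,10,94],{"h":27,"t":25,"y":48},{"hyk":41,"q":72,"w":59},[93,54,77]]}
After op 5 (add /fqi/3/3 59): {"a":[{"a":68,"ne":84,"tq":4},[76,83,60,88],{"ca":71,"hdh":12},76,26,{"nzu":96,"qnl":99,"zvj":70}],"fqi":[[58,2,10,94],{"h":27,"t":25,"y":48},{"hyk":41,"q":72,"w":59},[93,54,77,59]]}
After op 6 (add /a 72): {"a":72,"fqi":[[58,2,10,94],{"h":27,"t":25,"y":48},{"hyk":41,"q":72,"w":59},[93,54,77,59]]}
After op 7 (replace /fqi/3/2 29): {"a":72,"fqi":[[58,2,10,94],{"h":27,"t":25,"y":48},{"hyk":41,"q":72,"w":59},[93,54,29,59]]}
After op 8 (remove /fqi/0/1): {"a":72,"fqi":[[58,10,94],{"h":27,"t":25,"y":48},{"hyk":41,"q":72,"w":59},[93,54,29,59]]}
After op 9 (add /fqi/3 85): {"a":72,"fqi":[[58,10,94],{"h":27,"t":25,"y":48},{"hyk":41,"q":72,"w":59},85,[93,54,29,59]]}
After op 10 (replace /fqi/4/1 10): {"a":72,"fqi":[[58,10,94],{"h":27,"t":25,"y":48},{"hyk":41,"q":72,"w":59},85,[93,10,29,59]]}
After op 11 (add /fqi/2/q 32): {"a":72,"fqi":[[58,10,94],{"h":27,"t":25,"y":48},{"hyk":41,"q":32,"w":59},85,[93,10,29,59]]}
After op 12 (add /fqi/0/3 33): {"a":72,"fqi":[[58,10,94,33],{"h":27,"t":25,"y":48},{"hyk":41,"q":32,"w":59},85,[93,10,29,59]]}
After op 13 (replace /fqi/2/hyk 88): {"a":72,"fqi":[[58,10,94,33],{"h":27,"t":25,"y":48},{"hyk":88,"q":32,"w":59},85,[93,10,29,59]]}
After op 14 (replace /a 96): {"a":96,"fqi":[[58,10,94,33],{"h":27,"t":25,"y":48},{"hyk":88,"q":32,"w":59},85,[93,10,29,59]]}
Value at /a: 96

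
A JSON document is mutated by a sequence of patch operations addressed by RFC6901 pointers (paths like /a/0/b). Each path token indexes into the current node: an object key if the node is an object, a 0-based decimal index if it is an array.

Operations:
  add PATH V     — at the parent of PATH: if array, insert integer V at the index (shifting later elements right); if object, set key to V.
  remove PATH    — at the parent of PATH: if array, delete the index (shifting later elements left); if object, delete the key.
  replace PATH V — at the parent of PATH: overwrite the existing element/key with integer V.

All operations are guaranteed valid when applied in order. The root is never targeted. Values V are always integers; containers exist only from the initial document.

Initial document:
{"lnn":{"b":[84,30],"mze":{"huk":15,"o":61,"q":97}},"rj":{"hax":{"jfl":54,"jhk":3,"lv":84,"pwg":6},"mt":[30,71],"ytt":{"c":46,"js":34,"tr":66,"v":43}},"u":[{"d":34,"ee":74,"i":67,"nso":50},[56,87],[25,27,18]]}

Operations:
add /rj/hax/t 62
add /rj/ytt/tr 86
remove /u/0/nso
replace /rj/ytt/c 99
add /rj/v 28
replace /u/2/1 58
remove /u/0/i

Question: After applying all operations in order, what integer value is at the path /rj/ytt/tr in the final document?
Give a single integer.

After op 1 (add /rj/hax/t 62): {"lnn":{"b":[84,30],"mze":{"huk":15,"o":61,"q":97}},"rj":{"hax":{"jfl":54,"jhk":3,"lv":84,"pwg":6,"t":62},"mt":[30,71],"ytt":{"c":46,"js":34,"tr":66,"v":43}},"u":[{"d":34,"ee":74,"i":67,"nso":50},[56,87],[25,27,18]]}
After op 2 (add /rj/ytt/tr 86): {"lnn":{"b":[84,30],"mze":{"huk":15,"o":61,"q":97}},"rj":{"hax":{"jfl":54,"jhk":3,"lv":84,"pwg":6,"t":62},"mt":[30,71],"ytt":{"c":46,"js":34,"tr":86,"v":43}},"u":[{"d":34,"ee":74,"i":67,"nso":50},[56,87],[25,27,18]]}
After op 3 (remove /u/0/nso): {"lnn":{"b":[84,30],"mze":{"huk":15,"o":61,"q":97}},"rj":{"hax":{"jfl":54,"jhk":3,"lv":84,"pwg":6,"t":62},"mt":[30,71],"ytt":{"c":46,"js":34,"tr":86,"v":43}},"u":[{"d":34,"ee":74,"i":67},[56,87],[25,27,18]]}
After op 4 (replace /rj/ytt/c 99): {"lnn":{"b":[84,30],"mze":{"huk":15,"o":61,"q":97}},"rj":{"hax":{"jfl":54,"jhk":3,"lv":84,"pwg":6,"t":62},"mt":[30,71],"ytt":{"c":99,"js":34,"tr":86,"v":43}},"u":[{"d":34,"ee":74,"i":67},[56,87],[25,27,18]]}
After op 5 (add /rj/v 28): {"lnn":{"b":[84,30],"mze":{"huk":15,"o":61,"q":97}},"rj":{"hax":{"jfl":54,"jhk":3,"lv":84,"pwg":6,"t":62},"mt":[30,71],"v":28,"ytt":{"c":99,"js":34,"tr":86,"v":43}},"u":[{"d":34,"ee":74,"i":67},[56,87],[25,27,18]]}
After op 6 (replace /u/2/1 58): {"lnn":{"b":[84,30],"mze":{"huk":15,"o":61,"q":97}},"rj":{"hax":{"jfl":54,"jhk":3,"lv":84,"pwg":6,"t":62},"mt":[30,71],"v":28,"ytt":{"c":99,"js":34,"tr":86,"v":43}},"u":[{"d":34,"ee":74,"i":67},[56,87],[25,58,18]]}
After op 7 (remove /u/0/i): {"lnn":{"b":[84,30],"mze":{"huk":15,"o":61,"q":97}},"rj":{"hax":{"jfl":54,"jhk":3,"lv":84,"pwg":6,"t":62},"mt":[30,71],"v":28,"ytt":{"c":99,"js":34,"tr":86,"v":43}},"u":[{"d":34,"ee":74},[56,87],[25,58,18]]}
Value at /rj/ytt/tr: 86

Answer: 86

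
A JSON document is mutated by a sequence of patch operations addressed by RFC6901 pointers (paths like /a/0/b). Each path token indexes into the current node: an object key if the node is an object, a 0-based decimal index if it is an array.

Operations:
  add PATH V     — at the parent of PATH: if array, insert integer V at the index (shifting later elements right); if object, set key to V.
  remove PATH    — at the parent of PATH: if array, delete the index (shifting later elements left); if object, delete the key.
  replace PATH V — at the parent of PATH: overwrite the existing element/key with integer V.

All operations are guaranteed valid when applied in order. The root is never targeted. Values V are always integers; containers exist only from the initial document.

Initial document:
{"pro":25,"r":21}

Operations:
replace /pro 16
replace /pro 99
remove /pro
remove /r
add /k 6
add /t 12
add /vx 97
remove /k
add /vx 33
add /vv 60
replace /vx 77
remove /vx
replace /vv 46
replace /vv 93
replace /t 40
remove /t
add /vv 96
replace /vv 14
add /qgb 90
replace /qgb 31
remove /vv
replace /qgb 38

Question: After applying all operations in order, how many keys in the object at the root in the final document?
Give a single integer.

After op 1 (replace /pro 16): {"pro":16,"r":21}
After op 2 (replace /pro 99): {"pro":99,"r":21}
After op 3 (remove /pro): {"r":21}
After op 4 (remove /r): {}
After op 5 (add /k 6): {"k":6}
After op 6 (add /t 12): {"k":6,"t":12}
After op 7 (add /vx 97): {"k":6,"t":12,"vx":97}
After op 8 (remove /k): {"t":12,"vx":97}
After op 9 (add /vx 33): {"t":12,"vx":33}
After op 10 (add /vv 60): {"t":12,"vv":60,"vx":33}
After op 11 (replace /vx 77): {"t":12,"vv":60,"vx":77}
After op 12 (remove /vx): {"t":12,"vv":60}
After op 13 (replace /vv 46): {"t":12,"vv":46}
After op 14 (replace /vv 93): {"t":12,"vv":93}
After op 15 (replace /t 40): {"t":40,"vv":93}
After op 16 (remove /t): {"vv":93}
After op 17 (add /vv 96): {"vv":96}
After op 18 (replace /vv 14): {"vv":14}
After op 19 (add /qgb 90): {"qgb":90,"vv":14}
After op 20 (replace /qgb 31): {"qgb":31,"vv":14}
After op 21 (remove /vv): {"qgb":31}
After op 22 (replace /qgb 38): {"qgb":38}
Size at the root: 1

Answer: 1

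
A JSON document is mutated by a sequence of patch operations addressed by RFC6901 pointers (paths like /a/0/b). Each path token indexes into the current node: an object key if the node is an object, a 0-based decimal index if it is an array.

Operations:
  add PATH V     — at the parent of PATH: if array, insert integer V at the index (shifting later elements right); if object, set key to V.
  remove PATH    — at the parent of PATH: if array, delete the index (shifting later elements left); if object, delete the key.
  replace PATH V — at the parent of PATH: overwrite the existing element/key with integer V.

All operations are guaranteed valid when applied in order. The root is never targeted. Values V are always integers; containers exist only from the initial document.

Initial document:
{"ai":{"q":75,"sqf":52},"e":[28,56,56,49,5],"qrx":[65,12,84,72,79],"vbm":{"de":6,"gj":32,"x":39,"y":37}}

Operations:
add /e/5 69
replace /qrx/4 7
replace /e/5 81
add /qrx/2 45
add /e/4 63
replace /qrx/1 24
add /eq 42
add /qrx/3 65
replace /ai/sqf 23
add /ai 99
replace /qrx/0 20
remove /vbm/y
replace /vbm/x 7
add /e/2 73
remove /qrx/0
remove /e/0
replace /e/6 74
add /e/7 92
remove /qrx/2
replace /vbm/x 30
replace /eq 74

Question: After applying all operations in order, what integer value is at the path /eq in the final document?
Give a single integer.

After op 1 (add /e/5 69): {"ai":{"q":75,"sqf":52},"e":[28,56,56,49,5,69],"qrx":[65,12,84,72,79],"vbm":{"de":6,"gj":32,"x":39,"y":37}}
After op 2 (replace /qrx/4 7): {"ai":{"q":75,"sqf":52},"e":[28,56,56,49,5,69],"qrx":[65,12,84,72,7],"vbm":{"de":6,"gj":32,"x":39,"y":37}}
After op 3 (replace /e/5 81): {"ai":{"q":75,"sqf":52},"e":[28,56,56,49,5,81],"qrx":[65,12,84,72,7],"vbm":{"de":6,"gj":32,"x":39,"y":37}}
After op 4 (add /qrx/2 45): {"ai":{"q":75,"sqf":52},"e":[28,56,56,49,5,81],"qrx":[65,12,45,84,72,7],"vbm":{"de":6,"gj":32,"x":39,"y":37}}
After op 5 (add /e/4 63): {"ai":{"q":75,"sqf":52},"e":[28,56,56,49,63,5,81],"qrx":[65,12,45,84,72,7],"vbm":{"de":6,"gj":32,"x":39,"y":37}}
After op 6 (replace /qrx/1 24): {"ai":{"q":75,"sqf":52},"e":[28,56,56,49,63,5,81],"qrx":[65,24,45,84,72,7],"vbm":{"de":6,"gj":32,"x":39,"y":37}}
After op 7 (add /eq 42): {"ai":{"q":75,"sqf":52},"e":[28,56,56,49,63,5,81],"eq":42,"qrx":[65,24,45,84,72,7],"vbm":{"de":6,"gj":32,"x":39,"y":37}}
After op 8 (add /qrx/3 65): {"ai":{"q":75,"sqf":52},"e":[28,56,56,49,63,5,81],"eq":42,"qrx":[65,24,45,65,84,72,7],"vbm":{"de":6,"gj":32,"x":39,"y":37}}
After op 9 (replace /ai/sqf 23): {"ai":{"q":75,"sqf":23},"e":[28,56,56,49,63,5,81],"eq":42,"qrx":[65,24,45,65,84,72,7],"vbm":{"de":6,"gj":32,"x":39,"y":37}}
After op 10 (add /ai 99): {"ai":99,"e":[28,56,56,49,63,5,81],"eq":42,"qrx":[65,24,45,65,84,72,7],"vbm":{"de":6,"gj":32,"x":39,"y":37}}
After op 11 (replace /qrx/0 20): {"ai":99,"e":[28,56,56,49,63,5,81],"eq":42,"qrx":[20,24,45,65,84,72,7],"vbm":{"de":6,"gj":32,"x":39,"y":37}}
After op 12 (remove /vbm/y): {"ai":99,"e":[28,56,56,49,63,5,81],"eq":42,"qrx":[20,24,45,65,84,72,7],"vbm":{"de":6,"gj":32,"x":39}}
After op 13 (replace /vbm/x 7): {"ai":99,"e":[28,56,56,49,63,5,81],"eq":42,"qrx":[20,24,45,65,84,72,7],"vbm":{"de":6,"gj":32,"x":7}}
After op 14 (add /e/2 73): {"ai":99,"e":[28,56,73,56,49,63,5,81],"eq":42,"qrx":[20,24,45,65,84,72,7],"vbm":{"de":6,"gj":32,"x":7}}
After op 15 (remove /qrx/0): {"ai":99,"e":[28,56,73,56,49,63,5,81],"eq":42,"qrx":[24,45,65,84,72,7],"vbm":{"de":6,"gj":32,"x":7}}
After op 16 (remove /e/0): {"ai":99,"e":[56,73,56,49,63,5,81],"eq":42,"qrx":[24,45,65,84,72,7],"vbm":{"de":6,"gj":32,"x":7}}
After op 17 (replace /e/6 74): {"ai":99,"e":[56,73,56,49,63,5,74],"eq":42,"qrx":[24,45,65,84,72,7],"vbm":{"de":6,"gj":32,"x":7}}
After op 18 (add /e/7 92): {"ai":99,"e":[56,73,56,49,63,5,74,92],"eq":42,"qrx":[24,45,65,84,72,7],"vbm":{"de":6,"gj":32,"x":7}}
After op 19 (remove /qrx/2): {"ai":99,"e":[56,73,56,49,63,5,74,92],"eq":42,"qrx":[24,45,84,72,7],"vbm":{"de":6,"gj":32,"x":7}}
After op 20 (replace /vbm/x 30): {"ai":99,"e":[56,73,56,49,63,5,74,92],"eq":42,"qrx":[24,45,84,72,7],"vbm":{"de":6,"gj":32,"x":30}}
After op 21 (replace /eq 74): {"ai":99,"e":[56,73,56,49,63,5,74,92],"eq":74,"qrx":[24,45,84,72,7],"vbm":{"de":6,"gj":32,"x":30}}
Value at /eq: 74

Answer: 74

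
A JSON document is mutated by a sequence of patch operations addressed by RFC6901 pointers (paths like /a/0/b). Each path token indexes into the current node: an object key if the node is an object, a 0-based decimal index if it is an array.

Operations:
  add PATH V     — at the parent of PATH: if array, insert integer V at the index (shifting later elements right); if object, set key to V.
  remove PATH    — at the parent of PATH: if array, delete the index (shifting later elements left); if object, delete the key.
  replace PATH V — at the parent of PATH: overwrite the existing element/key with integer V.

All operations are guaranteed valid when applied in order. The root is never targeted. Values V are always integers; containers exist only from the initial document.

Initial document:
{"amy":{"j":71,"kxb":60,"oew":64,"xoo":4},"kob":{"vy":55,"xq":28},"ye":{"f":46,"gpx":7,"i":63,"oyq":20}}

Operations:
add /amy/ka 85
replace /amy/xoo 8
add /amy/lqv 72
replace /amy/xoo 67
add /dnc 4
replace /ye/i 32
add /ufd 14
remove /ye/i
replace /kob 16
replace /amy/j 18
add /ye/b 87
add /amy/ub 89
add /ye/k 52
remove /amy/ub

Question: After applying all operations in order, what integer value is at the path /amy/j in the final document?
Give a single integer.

After op 1 (add /amy/ka 85): {"amy":{"j":71,"ka":85,"kxb":60,"oew":64,"xoo":4},"kob":{"vy":55,"xq":28},"ye":{"f":46,"gpx":7,"i":63,"oyq":20}}
After op 2 (replace /amy/xoo 8): {"amy":{"j":71,"ka":85,"kxb":60,"oew":64,"xoo":8},"kob":{"vy":55,"xq":28},"ye":{"f":46,"gpx":7,"i":63,"oyq":20}}
After op 3 (add /amy/lqv 72): {"amy":{"j":71,"ka":85,"kxb":60,"lqv":72,"oew":64,"xoo":8},"kob":{"vy":55,"xq":28},"ye":{"f":46,"gpx":7,"i":63,"oyq":20}}
After op 4 (replace /amy/xoo 67): {"amy":{"j":71,"ka":85,"kxb":60,"lqv":72,"oew":64,"xoo":67},"kob":{"vy":55,"xq":28},"ye":{"f":46,"gpx":7,"i":63,"oyq":20}}
After op 5 (add /dnc 4): {"amy":{"j":71,"ka":85,"kxb":60,"lqv":72,"oew":64,"xoo":67},"dnc":4,"kob":{"vy":55,"xq":28},"ye":{"f":46,"gpx":7,"i":63,"oyq":20}}
After op 6 (replace /ye/i 32): {"amy":{"j":71,"ka":85,"kxb":60,"lqv":72,"oew":64,"xoo":67},"dnc":4,"kob":{"vy":55,"xq":28},"ye":{"f":46,"gpx":7,"i":32,"oyq":20}}
After op 7 (add /ufd 14): {"amy":{"j":71,"ka":85,"kxb":60,"lqv":72,"oew":64,"xoo":67},"dnc":4,"kob":{"vy":55,"xq":28},"ufd":14,"ye":{"f":46,"gpx":7,"i":32,"oyq":20}}
After op 8 (remove /ye/i): {"amy":{"j":71,"ka":85,"kxb":60,"lqv":72,"oew":64,"xoo":67},"dnc":4,"kob":{"vy":55,"xq":28},"ufd":14,"ye":{"f":46,"gpx":7,"oyq":20}}
After op 9 (replace /kob 16): {"amy":{"j":71,"ka":85,"kxb":60,"lqv":72,"oew":64,"xoo":67},"dnc":4,"kob":16,"ufd":14,"ye":{"f":46,"gpx":7,"oyq":20}}
After op 10 (replace /amy/j 18): {"amy":{"j":18,"ka":85,"kxb":60,"lqv":72,"oew":64,"xoo":67},"dnc":4,"kob":16,"ufd":14,"ye":{"f":46,"gpx":7,"oyq":20}}
After op 11 (add /ye/b 87): {"amy":{"j":18,"ka":85,"kxb":60,"lqv":72,"oew":64,"xoo":67},"dnc":4,"kob":16,"ufd":14,"ye":{"b":87,"f":46,"gpx":7,"oyq":20}}
After op 12 (add /amy/ub 89): {"amy":{"j":18,"ka":85,"kxb":60,"lqv":72,"oew":64,"ub":89,"xoo":67},"dnc":4,"kob":16,"ufd":14,"ye":{"b":87,"f":46,"gpx":7,"oyq":20}}
After op 13 (add /ye/k 52): {"amy":{"j":18,"ka":85,"kxb":60,"lqv":72,"oew":64,"ub":89,"xoo":67},"dnc":4,"kob":16,"ufd":14,"ye":{"b":87,"f":46,"gpx":7,"k":52,"oyq":20}}
After op 14 (remove /amy/ub): {"amy":{"j":18,"ka":85,"kxb":60,"lqv":72,"oew":64,"xoo":67},"dnc":4,"kob":16,"ufd":14,"ye":{"b":87,"f":46,"gpx":7,"k":52,"oyq":20}}
Value at /amy/j: 18

Answer: 18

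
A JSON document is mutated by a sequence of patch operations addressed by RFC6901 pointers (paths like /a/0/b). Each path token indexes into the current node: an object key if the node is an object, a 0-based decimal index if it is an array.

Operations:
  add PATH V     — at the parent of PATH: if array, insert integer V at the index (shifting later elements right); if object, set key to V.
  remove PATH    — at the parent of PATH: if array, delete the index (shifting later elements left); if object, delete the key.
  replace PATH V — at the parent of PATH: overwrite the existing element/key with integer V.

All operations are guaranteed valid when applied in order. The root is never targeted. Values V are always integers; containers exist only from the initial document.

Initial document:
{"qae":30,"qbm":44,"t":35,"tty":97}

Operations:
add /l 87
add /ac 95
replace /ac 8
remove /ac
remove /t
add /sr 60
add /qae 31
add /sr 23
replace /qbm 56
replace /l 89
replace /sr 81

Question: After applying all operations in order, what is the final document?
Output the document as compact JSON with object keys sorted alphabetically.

After op 1 (add /l 87): {"l":87,"qae":30,"qbm":44,"t":35,"tty":97}
After op 2 (add /ac 95): {"ac":95,"l":87,"qae":30,"qbm":44,"t":35,"tty":97}
After op 3 (replace /ac 8): {"ac":8,"l":87,"qae":30,"qbm":44,"t":35,"tty":97}
After op 4 (remove /ac): {"l":87,"qae":30,"qbm":44,"t":35,"tty":97}
After op 5 (remove /t): {"l":87,"qae":30,"qbm":44,"tty":97}
After op 6 (add /sr 60): {"l":87,"qae":30,"qbm":44,"sr":60,"tty":97}
After op 7 (add /qae 31): {"l":87,"qae":31,"qbm":44,"sr":60,"tty":97}
After op 8 (add /sr 23): {"l":87,"qae":31,"qbm":44,"sr":23,"tty":97}
After op 9 (replace /qbm 56): {"l":87,"qae":31,"qbm":56,"sr":23,"tty":97}
After op 10 (replace /l 89): {"l":89,"qae":31,"qbm":56,"sr":23,"tty":97}
After op 11 (replace /sr 81): {"l":89,"qae":31,"qbm":56,"sr":81,"tty":97}

Answer: {"l":89,"qae":31,"qbm":56,"sr":81,"tty":97}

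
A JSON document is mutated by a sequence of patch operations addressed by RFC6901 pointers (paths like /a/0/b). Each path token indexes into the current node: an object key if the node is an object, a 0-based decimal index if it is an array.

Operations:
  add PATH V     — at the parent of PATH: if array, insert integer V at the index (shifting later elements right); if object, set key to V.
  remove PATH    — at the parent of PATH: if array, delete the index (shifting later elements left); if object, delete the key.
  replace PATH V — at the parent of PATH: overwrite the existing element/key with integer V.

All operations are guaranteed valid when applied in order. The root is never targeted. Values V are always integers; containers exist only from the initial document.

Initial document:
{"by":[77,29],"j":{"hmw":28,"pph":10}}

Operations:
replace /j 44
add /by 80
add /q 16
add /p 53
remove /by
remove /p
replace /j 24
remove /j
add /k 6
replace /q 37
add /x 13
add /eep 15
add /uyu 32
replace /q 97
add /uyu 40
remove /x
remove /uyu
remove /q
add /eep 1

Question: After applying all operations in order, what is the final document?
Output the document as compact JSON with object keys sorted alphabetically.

Answer: {"eep":1,"k":6}

Derivation:
After op 1 (replace /j 44): {"by":[77,29],"j":44}
After op 2 (add /by 80): {"by":80,"j":44}
After op 3 (add /q 16): {"by":80,"j":44,"q":16}
After op 4 (add /p 53): {"by":80,"j":44,"p":53,"q":16}
After op 5 (remove /by): {"j":44,"p":53,"q":16}
After op 6 (remove /p): {"j":44,"q":16}
After op 7 (replace /j 24): {"j":24,"q":16}
After op 8 (remove /j): {"q":16}
After op 9 (add /k 6): {"k":6,"q":16}
After op 10 (replace /q 37): {"k":6,"q":37}
After op 11 (add /x 13): {"k":6,"q":37,"x":13}
After op 12 (add /eep 15): {"eep":15,"k":6,"q":37,"x":13}
After op 13 (add /uyu 32): {"eep":15,"k":6,"q":37,"uyu":32,"x":13}
After op 14 (replace /q 97): {"eep":15,"k":6,"q":97,"uyu":32,"x":13}
After op 15 (add /uyu 40): {"eep":15,"k":6,"q":97,"uyu":40,"x":13}
After op 16 (remove /x): {"eep":15,"k":6,"q":97,"uyu":40}
After op 17 (remove /uyu): {"eep":15,"k":6,"q":97}
After op 18 (remove /q): {"eep":15,"k":6}
After op 19 (add /eep 1): {"eep":1,"k":6}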